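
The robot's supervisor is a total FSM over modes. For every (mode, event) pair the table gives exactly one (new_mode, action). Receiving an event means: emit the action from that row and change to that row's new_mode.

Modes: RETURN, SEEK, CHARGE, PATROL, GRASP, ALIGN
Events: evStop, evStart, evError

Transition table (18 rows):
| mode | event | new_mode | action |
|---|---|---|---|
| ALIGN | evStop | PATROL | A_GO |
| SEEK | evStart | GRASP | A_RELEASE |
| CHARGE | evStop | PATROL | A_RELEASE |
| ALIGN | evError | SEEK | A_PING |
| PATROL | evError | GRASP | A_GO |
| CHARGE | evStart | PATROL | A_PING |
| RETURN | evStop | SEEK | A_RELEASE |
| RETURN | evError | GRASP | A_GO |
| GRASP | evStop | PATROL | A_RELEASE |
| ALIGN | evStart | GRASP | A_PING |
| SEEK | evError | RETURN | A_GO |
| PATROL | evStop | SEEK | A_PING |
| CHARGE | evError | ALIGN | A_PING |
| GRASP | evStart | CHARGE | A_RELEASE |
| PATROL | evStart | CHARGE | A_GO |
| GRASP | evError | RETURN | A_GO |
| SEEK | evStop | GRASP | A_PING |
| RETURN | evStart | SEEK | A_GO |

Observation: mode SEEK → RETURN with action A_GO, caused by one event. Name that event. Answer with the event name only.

evError

try evStop: (SEEK, evStop) → (GRASP, A_PING)
try evStart: (SEEK, evStart) → (GRASP, A_RELEASE)
try evError: (SEEK, evError) → (RETURN, A_GO)  ← matches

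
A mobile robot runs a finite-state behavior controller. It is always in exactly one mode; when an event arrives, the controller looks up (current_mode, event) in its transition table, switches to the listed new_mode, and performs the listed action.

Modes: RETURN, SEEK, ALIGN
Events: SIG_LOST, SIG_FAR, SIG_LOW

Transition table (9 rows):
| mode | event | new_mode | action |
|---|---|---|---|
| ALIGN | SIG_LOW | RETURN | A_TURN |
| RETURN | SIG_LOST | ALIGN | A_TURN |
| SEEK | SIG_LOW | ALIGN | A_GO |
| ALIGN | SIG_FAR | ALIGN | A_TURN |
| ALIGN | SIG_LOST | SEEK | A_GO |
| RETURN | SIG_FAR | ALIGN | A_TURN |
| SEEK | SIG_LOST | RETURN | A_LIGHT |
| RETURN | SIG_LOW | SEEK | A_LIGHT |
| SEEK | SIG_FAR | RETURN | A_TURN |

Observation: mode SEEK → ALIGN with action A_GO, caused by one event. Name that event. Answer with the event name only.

try SIG_LOST: (SEEK, SIG_LOST) → (RETURN, A_LIGHT)
try SIG_FAR: (SEEK, SIG_FAR) → (RETURN, A_TURN)
try SIG_LOW: (SEEK, SIG_LOW) → (ALIGN, A_GO)  ← matches

SIG_LOW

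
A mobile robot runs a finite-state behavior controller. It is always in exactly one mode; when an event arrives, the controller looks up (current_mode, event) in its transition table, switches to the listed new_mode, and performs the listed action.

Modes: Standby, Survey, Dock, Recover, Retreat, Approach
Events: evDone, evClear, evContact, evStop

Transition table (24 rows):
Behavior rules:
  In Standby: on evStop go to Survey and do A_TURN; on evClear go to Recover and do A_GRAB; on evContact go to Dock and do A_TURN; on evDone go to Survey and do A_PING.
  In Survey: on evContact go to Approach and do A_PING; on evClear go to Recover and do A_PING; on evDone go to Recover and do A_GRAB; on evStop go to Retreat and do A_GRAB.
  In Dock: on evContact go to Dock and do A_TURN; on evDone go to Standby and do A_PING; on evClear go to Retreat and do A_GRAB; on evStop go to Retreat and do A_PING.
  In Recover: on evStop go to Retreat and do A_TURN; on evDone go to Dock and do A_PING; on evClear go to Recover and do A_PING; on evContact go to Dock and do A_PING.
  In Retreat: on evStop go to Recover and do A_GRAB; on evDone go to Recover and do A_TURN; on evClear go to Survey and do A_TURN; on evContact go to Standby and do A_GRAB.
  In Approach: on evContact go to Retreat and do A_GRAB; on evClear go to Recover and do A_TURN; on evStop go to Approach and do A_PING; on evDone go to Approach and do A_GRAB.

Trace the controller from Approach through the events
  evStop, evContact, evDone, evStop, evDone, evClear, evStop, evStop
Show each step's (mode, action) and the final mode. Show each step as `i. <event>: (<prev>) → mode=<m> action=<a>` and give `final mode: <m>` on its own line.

final mode: Recover

1. evStop: (Approach) → mode=Approach action=A_PING
2. evContact: (Approach) → mode=Retreat action=A_GRAB
3. evDone: (Retreat) → mode=Recover action=A_TURN
4. evStop: (Recover) → mode=Retreat action=A_TURN
5. evDone: (Retreat) → mode=Recover action=A_TURN
6. evClear: (Recover) → mode=Recover action=A_PING
7. evStop: (Recover) → mode=Retreat action=A_TURN
8. evStop: (Retreat) → mode=Recover action=A_GRAB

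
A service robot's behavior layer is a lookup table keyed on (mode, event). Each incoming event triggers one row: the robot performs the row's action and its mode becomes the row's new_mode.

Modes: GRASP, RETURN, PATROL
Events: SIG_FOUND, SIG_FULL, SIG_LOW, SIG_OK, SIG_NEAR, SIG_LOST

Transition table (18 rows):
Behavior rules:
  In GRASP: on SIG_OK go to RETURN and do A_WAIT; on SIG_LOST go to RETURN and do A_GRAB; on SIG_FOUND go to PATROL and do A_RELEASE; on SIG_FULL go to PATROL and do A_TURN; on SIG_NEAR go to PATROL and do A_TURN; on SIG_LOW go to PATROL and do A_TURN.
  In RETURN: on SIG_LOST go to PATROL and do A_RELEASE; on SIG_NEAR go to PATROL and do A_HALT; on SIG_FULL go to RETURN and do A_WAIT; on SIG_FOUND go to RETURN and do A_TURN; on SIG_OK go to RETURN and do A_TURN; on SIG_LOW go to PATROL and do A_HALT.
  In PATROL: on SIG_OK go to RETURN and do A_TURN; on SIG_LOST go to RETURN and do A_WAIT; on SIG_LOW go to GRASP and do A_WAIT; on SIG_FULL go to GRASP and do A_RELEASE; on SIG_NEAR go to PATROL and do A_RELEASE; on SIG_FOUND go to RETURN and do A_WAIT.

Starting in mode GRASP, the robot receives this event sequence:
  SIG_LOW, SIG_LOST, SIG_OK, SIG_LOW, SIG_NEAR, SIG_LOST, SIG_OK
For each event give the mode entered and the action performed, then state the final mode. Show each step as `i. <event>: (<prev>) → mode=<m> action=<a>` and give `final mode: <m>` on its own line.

1. SIG_LOW: (GRASP) → mode=PATROL action=A_TURN
2. SIG_LOST: (PATROL) → mode=RETURN action=A_WAIT
3. SIG_OK: (RETURN) → mode=RETURN action=A_TURN
4. SIG_LOW: (RETURN) → mode=PATROL action=A_HALT
5. SIG_NEAR: (PATROL) → mode=PATROL action=A_RELEASE
6. SIG_LOST: (PATROL) → mode=RETURN action=A_WAIT
7. SIG_OK: (RETURN) → mode=RETURN action=A_TURN

final mode: RETURN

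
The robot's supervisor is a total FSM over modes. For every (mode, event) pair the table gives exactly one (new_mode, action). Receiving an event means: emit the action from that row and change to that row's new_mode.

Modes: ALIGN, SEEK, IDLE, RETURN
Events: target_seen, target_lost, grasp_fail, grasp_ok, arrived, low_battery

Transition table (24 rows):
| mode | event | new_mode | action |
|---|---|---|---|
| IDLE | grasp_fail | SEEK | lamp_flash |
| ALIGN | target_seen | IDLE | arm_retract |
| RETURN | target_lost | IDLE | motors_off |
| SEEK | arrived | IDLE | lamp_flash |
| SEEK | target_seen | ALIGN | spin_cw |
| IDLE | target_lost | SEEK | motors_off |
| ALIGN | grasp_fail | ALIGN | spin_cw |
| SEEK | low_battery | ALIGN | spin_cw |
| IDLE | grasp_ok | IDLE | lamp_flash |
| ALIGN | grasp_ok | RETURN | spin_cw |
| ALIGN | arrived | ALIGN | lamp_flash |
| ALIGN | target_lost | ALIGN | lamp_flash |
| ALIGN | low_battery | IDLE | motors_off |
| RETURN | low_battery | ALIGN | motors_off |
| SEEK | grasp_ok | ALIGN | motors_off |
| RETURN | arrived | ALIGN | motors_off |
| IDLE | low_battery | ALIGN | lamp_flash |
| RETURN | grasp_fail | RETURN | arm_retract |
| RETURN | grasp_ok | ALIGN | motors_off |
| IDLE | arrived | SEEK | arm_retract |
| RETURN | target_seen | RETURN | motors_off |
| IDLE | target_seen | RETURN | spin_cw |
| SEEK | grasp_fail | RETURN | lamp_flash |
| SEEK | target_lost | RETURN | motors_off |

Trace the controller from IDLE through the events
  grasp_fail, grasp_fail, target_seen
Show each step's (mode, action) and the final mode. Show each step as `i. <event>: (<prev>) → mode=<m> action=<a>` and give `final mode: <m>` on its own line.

final mode: RETURN

1. grasp_fail: (IDLE) → mode=SEEK action=lamp_flash
2. grasp_fail: (SEEK) → mode=RETURN action=lamp_flash
3. target_seen: (RETURN) → mode=RETURN action=motors_off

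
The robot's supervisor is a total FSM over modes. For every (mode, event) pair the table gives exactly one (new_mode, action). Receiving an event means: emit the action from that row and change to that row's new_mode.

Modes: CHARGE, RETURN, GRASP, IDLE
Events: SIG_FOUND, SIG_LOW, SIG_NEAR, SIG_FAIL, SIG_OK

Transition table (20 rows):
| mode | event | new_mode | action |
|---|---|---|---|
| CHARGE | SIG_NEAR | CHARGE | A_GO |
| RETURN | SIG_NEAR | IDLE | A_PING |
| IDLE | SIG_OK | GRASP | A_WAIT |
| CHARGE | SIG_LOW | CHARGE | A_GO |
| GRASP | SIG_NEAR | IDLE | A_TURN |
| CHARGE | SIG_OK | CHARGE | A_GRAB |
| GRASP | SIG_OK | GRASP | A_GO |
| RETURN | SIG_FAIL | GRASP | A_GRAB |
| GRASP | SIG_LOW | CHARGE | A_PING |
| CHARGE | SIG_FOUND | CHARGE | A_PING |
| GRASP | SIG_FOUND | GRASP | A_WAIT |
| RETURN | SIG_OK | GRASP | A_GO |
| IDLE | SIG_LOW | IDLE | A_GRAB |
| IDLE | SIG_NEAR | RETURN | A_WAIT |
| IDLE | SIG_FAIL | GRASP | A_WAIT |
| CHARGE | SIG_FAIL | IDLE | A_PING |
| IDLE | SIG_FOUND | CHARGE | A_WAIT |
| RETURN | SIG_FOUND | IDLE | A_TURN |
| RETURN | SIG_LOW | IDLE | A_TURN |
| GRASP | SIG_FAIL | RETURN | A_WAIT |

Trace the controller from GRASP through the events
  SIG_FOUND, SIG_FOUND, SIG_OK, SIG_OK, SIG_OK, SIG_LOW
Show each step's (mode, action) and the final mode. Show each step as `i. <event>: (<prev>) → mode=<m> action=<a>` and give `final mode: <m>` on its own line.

1. SIG_FOUND: (GRASP) → mode=GRASP action=A_WAIT
2. SIG_FOUND: (GRASP) → mode=GRASP action=A_WAIT
3. SIG_OK: (GRASP) → mode=GRASP action=A_GO
4. SIG_OK: (GRASP) → mode=GRASP action=A_GO
5. SIG_OK: (GRASP) → mode=GRASP action=A_GO
6. SIG_LOW: (GRASP) → mode=CHARGE action=A_PING

final mode: CHARGE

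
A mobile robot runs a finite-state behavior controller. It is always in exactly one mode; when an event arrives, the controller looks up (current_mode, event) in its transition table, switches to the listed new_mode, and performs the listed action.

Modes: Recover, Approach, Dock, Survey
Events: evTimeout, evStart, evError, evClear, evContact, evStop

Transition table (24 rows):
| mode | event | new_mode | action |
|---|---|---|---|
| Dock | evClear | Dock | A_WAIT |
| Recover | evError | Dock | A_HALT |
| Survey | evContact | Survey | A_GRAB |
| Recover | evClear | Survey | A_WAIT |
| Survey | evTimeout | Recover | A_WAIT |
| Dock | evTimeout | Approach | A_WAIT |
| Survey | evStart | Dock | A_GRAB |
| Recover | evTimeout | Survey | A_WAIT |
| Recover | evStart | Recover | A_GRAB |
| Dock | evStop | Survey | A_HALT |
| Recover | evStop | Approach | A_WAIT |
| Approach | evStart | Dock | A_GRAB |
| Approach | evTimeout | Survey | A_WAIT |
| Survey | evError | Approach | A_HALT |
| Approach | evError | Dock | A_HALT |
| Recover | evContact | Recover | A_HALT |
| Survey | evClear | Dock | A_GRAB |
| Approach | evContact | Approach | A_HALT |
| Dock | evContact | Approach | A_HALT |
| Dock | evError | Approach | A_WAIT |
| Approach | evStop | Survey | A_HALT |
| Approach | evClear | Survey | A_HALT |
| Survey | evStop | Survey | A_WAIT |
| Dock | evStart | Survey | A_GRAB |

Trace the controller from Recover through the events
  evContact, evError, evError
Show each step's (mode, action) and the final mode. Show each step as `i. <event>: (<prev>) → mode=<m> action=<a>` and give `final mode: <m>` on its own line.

1. evContact: (Recover) → mode=Recover action=A_HALT
2. evError: (Recover) → mode=Dock action=A_HALT
3. evError: (Dock) → mode=Approach action=A_WAIT

final mode: Approach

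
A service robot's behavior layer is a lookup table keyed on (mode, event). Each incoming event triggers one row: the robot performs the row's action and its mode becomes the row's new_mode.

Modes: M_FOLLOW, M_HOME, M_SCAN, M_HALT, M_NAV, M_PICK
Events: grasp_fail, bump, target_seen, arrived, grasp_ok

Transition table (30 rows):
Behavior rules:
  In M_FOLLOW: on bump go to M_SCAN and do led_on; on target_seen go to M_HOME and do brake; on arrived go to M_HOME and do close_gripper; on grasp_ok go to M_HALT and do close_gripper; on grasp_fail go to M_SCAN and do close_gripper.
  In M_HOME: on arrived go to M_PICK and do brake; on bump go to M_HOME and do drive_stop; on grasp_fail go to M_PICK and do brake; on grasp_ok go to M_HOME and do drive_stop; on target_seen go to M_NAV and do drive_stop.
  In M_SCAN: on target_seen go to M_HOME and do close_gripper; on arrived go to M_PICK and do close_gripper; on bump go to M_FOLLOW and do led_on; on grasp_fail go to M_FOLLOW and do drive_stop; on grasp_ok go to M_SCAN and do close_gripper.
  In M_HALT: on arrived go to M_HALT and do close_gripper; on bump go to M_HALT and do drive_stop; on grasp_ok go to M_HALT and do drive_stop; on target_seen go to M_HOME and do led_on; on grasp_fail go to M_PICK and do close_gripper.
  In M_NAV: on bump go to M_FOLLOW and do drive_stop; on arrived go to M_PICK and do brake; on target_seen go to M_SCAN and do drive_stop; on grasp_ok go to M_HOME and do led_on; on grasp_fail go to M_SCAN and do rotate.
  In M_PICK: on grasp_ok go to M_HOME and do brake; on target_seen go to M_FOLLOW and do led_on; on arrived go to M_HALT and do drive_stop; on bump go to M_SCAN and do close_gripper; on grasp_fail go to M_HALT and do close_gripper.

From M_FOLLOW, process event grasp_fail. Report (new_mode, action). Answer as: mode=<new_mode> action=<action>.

mode=M_SCAN action=close_gripper

current mode = M_FOLLOW; filter table to that mode:
  (M_FOLLOW, bump) → (M_SCAN, led_on)
  (M_FOLLOW, target_seen) → (M_HOME, brake)
  (M_FOLLOW, arrived) → (M_HOME, close_gripper)
  (M_FOLLOW, grasp_ok) → (M_HALT, close_gripper)
  (M_FOLLOW, grasp_fail) → (M_SCAN, close_gripper)  ← event matches
event = grasp_fail selects (M_SCAN, close_gripper)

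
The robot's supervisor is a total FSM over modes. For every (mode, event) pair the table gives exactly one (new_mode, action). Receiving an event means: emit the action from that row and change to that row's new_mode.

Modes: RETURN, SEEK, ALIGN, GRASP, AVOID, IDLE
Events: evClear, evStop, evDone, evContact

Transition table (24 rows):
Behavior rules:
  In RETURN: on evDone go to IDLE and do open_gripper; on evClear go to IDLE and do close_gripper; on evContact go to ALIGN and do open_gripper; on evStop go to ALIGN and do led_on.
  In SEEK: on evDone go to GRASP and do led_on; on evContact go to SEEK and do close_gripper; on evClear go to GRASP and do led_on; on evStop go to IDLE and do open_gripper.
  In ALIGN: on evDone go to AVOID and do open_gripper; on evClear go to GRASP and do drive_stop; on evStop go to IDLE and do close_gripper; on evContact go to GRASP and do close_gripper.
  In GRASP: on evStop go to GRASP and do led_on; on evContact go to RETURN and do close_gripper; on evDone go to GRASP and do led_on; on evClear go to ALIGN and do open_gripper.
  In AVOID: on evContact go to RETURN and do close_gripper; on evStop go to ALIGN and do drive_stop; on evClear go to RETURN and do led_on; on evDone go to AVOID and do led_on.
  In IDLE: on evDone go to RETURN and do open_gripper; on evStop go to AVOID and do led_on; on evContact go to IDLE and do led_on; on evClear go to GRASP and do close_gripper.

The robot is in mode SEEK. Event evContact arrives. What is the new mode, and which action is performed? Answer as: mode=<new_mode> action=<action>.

current mode = SEEK; filter table to that mode:
  (SEEK, evDone) → (GRASP, led_on)
  (SEEK, evContact) → (SEEK, close_gripper)  ← event matches
  (SEEK, evClear) → (GRASP, led_on)
  (SEEK, evStop) → (IDLE, open_gripper)
event = evContact selects (SEEK, close_gripper)

mode=SEEK action=close_gripper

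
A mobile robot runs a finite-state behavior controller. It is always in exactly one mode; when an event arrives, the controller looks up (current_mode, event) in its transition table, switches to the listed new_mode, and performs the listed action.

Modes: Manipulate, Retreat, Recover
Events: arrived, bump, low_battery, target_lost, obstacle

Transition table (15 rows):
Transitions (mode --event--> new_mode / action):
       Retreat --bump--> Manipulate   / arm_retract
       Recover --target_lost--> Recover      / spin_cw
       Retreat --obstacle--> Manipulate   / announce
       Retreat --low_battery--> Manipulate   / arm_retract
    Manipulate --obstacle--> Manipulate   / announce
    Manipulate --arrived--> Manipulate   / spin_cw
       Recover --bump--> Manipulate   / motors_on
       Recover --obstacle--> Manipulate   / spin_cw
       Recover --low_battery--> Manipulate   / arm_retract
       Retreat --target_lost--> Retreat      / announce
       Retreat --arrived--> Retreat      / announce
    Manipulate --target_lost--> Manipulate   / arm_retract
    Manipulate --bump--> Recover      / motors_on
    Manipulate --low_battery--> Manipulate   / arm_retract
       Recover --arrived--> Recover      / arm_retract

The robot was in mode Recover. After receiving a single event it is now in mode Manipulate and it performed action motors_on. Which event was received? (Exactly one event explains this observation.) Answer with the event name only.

bump

try arrived: (Recover, arrived) → (Recover, arm_retract)
try bump: (Recover, bump) → (Manipulate, motors_on)  ← matches
try low_battery: (Recover, low_battery) → (Manipulate, arm_retract)
try target_lost: (Recover, target_lost) → (Recover, spin_cw)
try obstacle: (Recover, obstacle) → (Manipulate, spin_cw)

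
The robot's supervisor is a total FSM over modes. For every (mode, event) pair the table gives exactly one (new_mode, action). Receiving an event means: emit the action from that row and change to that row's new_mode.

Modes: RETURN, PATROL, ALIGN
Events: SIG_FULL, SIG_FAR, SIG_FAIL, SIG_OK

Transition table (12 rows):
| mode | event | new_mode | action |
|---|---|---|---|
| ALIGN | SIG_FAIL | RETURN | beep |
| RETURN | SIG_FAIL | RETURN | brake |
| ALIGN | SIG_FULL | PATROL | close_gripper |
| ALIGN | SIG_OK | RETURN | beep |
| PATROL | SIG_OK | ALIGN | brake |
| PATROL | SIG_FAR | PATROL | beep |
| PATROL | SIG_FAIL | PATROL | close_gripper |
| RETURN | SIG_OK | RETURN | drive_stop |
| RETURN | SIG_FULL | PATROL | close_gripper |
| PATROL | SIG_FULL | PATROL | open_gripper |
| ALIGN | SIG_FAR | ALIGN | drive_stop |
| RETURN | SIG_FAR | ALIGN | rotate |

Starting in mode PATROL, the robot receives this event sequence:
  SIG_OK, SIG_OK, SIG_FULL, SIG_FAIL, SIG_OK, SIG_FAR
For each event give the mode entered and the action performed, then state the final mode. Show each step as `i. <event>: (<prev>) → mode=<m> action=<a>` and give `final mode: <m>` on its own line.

1. SIG_OK: (PATROL) → mode=ALIGN action=brake
2. SIG_OK: (ALIGN) → mode=RETURN action=beep
3. SIG_FULL: (RETURN) → mode=PATROL action=close_gripper
4. SIG_FAIL: (PATROL) → mode=PATROL action=close_gripper
5. SIG_OK: (PATROL) → mode=ALIGN action=brake
6. SIG_FAR: (ALIGN) → mode=ALIGN action=drive_stop

final mode: ALIGN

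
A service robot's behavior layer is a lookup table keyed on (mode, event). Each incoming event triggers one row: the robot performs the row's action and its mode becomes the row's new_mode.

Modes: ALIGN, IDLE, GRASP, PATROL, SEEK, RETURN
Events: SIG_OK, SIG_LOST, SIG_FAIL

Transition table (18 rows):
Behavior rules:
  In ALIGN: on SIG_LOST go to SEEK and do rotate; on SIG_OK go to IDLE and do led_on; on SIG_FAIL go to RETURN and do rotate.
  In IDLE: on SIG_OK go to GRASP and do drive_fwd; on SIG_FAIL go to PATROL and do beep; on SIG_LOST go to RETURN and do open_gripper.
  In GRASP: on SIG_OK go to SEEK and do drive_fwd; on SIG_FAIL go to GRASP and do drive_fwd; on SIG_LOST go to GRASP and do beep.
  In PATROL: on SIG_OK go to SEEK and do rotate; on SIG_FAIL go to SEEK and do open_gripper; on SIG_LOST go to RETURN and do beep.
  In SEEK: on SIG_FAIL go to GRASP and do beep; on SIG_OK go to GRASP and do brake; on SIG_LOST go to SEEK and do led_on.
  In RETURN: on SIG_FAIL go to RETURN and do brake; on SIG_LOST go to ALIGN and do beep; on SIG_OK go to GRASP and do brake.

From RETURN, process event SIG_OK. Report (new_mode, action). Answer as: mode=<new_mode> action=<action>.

mode=GRASP action=brake

current mode = RETURN; filter table to that mode:
  (RETURN, SIG_FAIL) → (RETURN, brake)
  (RETURN, SIG_LOST) → (ALIGN, beep)
  (RETURN, SIG_OK) → (GRASP, brake)  ← event matches
event = SIG_OK selects (GRASP, brake)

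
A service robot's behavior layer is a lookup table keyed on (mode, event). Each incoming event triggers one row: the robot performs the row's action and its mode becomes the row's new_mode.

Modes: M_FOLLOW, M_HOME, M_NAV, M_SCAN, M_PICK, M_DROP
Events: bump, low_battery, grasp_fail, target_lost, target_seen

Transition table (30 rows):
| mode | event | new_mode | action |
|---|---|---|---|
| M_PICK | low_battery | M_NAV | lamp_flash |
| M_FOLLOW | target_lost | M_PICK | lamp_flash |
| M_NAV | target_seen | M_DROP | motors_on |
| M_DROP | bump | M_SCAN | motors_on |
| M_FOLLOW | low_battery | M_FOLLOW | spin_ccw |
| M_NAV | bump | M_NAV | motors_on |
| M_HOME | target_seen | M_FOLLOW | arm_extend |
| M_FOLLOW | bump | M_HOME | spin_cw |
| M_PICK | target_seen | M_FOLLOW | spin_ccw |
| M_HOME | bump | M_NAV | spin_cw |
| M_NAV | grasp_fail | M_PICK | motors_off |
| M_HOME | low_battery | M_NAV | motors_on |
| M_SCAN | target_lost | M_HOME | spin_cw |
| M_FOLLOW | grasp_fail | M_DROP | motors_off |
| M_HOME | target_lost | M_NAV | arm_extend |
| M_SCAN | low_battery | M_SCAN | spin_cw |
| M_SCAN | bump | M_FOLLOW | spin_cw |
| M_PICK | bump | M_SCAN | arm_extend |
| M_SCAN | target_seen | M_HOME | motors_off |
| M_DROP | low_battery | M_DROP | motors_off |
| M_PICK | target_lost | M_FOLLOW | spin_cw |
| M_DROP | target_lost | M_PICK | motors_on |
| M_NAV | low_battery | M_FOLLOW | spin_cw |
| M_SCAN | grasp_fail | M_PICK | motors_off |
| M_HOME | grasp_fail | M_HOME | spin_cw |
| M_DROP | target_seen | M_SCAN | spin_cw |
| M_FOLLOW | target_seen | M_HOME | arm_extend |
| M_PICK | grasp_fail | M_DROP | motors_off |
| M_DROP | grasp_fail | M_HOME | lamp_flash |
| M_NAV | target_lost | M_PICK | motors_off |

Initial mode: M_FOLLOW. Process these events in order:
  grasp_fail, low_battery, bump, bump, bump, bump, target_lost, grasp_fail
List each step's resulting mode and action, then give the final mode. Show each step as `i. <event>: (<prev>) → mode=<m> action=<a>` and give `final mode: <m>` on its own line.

1. grasp_fail: (M_FOLLOW) → mode=M_DROP action=motors_off
2. low_battery: (M_DROP) → mode=M_DROP action=motors_off
3. bump: (M_DROP) → mode=M_SCAN action=motors_on
4. bump: (M_SCAN) → mode=M_FOLLOW action=spin_cw
5. bump: (M_FOLLOW) → mode=M_HOME action=spin_cw
6. bump: (M_HOME) → mode=M_NAV action=spin_cw
7. target_lost: (M_NAV) → mode=M_PICK action=motors_off
8. grasp_fail: (M_PICK) → mode=M_DROP action=motors_off

final mode: M_DROP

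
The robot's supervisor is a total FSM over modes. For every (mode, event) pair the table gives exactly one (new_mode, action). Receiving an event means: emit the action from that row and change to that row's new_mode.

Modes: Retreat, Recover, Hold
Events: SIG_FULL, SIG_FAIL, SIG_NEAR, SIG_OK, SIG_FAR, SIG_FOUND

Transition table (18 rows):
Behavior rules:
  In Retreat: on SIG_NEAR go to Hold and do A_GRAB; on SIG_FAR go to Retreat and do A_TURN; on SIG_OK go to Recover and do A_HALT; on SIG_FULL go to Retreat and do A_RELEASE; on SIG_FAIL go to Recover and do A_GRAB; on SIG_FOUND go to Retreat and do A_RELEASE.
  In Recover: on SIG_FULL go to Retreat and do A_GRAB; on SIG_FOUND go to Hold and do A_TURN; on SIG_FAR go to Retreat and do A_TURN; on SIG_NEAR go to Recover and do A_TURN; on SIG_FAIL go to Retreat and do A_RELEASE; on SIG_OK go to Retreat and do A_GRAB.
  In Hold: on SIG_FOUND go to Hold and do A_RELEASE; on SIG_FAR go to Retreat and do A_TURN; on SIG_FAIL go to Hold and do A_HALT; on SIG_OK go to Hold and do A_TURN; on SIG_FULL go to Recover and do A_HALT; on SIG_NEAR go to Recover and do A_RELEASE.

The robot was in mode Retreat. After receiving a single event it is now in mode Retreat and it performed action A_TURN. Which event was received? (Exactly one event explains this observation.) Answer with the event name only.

try SIG_FULL: (Retreat, SIG_FULL) → (Retreat, A_RELEASE)
try SIG_FAIL: (Retreat, SIG_FAIL) → (Recover, A_GRAB)
try SIG_NEAR: (Retreat, SIG_NEAR) → (Hold, A_GRAB)
try SIG_OK: (Retreat, SIG_OK) → (Recover, A_HALT)
try SIG_FAR: (Retreat, SIG_FAR) → (Retreat, A_TURN)  ← matches
try SIG_FOUND: (Retreat, SIG_FOUND) → (Retreat, A_RELEASE)

SIG_FAR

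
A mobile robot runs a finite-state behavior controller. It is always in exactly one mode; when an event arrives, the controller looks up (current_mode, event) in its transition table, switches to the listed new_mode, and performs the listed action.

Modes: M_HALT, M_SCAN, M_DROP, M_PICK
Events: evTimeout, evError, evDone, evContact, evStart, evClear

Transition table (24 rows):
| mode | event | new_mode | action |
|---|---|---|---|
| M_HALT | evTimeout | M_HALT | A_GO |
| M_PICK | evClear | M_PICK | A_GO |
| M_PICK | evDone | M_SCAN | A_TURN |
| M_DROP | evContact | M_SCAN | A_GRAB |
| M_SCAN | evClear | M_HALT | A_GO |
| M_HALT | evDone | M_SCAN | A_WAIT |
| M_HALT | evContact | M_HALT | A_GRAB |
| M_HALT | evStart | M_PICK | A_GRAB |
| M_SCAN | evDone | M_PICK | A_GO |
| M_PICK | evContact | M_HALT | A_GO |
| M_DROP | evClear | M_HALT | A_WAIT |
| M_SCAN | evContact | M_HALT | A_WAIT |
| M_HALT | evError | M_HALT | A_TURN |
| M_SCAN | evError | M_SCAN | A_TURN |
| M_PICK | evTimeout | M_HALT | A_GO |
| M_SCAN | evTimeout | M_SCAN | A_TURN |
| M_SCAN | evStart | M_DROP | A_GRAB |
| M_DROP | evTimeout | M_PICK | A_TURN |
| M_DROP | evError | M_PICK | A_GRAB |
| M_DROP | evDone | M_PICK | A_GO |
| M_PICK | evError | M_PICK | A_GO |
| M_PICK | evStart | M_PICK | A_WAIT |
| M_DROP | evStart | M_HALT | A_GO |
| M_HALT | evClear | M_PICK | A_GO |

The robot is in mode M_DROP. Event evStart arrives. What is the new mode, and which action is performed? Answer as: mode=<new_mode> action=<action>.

current mode = M_DROP; filter table to that mode:
  (M_DROP, evContact) → (M_SCAN, A_GRAB)
  (M_DROP, evClear) → (M_HALT, A_WAIT)
  (M_DROP, evTimeout) → (M_PICK, A_TURN)
  (M_DROP, evError) → (M_PICK, A_GRAB)
  (M_DROP, evDone) → (M_PICK, A_GO)
  (M_DROP, evStart) → (M_HALT, A_GO)  ← event matches
event = evStart selects (M_HALT, A_GO)

mode=M_HALT action=A_GO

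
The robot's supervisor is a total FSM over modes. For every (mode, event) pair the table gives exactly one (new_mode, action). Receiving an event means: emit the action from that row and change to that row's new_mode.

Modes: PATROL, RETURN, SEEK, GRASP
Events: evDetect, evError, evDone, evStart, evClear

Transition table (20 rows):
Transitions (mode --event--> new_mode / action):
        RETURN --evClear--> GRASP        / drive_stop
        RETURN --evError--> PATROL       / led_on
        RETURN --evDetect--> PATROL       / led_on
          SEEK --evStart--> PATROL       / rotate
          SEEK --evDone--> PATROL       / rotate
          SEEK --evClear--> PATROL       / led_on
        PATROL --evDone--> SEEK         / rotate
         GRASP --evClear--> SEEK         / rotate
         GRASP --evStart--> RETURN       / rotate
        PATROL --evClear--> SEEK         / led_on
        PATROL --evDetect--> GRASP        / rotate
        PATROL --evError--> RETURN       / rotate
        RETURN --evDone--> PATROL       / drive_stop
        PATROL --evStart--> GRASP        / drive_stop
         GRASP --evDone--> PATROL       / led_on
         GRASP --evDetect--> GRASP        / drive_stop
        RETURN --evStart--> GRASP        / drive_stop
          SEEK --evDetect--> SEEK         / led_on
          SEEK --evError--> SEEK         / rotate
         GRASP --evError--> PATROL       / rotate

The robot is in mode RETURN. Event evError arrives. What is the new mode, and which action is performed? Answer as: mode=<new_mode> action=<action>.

mode=PATROL action=led_on

current mode = RETURN; filter table to that mode:
  (RETURN, evClear) → (GRASP, drive_stop)
  (RETURN, evError) → (PATROL, led_on)  ← event matches
  (RETURN, evDetect) → (PATROL, led_on)
  (RETURN, evDone) → (PATROL, drive_stop)
  (RETURN, evStart) → (GRASP, drive_stop)
event = evError selects (PATROL, led_on)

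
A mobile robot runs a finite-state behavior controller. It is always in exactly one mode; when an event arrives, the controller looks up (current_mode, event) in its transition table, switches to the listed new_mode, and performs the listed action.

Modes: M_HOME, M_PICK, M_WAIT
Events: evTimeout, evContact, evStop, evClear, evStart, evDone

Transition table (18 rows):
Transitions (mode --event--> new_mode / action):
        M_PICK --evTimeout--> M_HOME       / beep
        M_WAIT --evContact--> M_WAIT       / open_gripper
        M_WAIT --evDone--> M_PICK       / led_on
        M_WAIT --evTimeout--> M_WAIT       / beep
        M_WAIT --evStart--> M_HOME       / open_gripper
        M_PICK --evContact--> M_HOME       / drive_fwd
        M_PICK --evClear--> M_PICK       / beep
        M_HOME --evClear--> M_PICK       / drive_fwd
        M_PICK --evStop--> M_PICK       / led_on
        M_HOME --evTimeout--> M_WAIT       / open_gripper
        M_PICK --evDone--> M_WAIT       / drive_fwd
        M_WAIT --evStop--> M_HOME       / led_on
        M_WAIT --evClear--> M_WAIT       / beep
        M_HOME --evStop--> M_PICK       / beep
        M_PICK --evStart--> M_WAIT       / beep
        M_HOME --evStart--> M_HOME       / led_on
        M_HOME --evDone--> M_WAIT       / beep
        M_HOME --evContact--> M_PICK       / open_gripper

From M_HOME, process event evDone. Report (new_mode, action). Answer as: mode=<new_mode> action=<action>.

current mode = M_HOME; filter table to that mode:
  (M_HOME, evClear) → (M_PICK, drive_fwd)
  (M_HOME, evTimeout) → (M_WAIT, open_gripper)
  (M_HOME, evStop) → (M_PICK, beep)
  (M_HOME, evStart) → (M_HOME, led_on)
  (M_HOME, evDone) → (M_WAIT, beep)  ← event matches
  (M_HOME, evContact) → (M_PICK, open_gripper)
event = evDone selects (M_WAIT, beep)

mode=M_WAIT action=beep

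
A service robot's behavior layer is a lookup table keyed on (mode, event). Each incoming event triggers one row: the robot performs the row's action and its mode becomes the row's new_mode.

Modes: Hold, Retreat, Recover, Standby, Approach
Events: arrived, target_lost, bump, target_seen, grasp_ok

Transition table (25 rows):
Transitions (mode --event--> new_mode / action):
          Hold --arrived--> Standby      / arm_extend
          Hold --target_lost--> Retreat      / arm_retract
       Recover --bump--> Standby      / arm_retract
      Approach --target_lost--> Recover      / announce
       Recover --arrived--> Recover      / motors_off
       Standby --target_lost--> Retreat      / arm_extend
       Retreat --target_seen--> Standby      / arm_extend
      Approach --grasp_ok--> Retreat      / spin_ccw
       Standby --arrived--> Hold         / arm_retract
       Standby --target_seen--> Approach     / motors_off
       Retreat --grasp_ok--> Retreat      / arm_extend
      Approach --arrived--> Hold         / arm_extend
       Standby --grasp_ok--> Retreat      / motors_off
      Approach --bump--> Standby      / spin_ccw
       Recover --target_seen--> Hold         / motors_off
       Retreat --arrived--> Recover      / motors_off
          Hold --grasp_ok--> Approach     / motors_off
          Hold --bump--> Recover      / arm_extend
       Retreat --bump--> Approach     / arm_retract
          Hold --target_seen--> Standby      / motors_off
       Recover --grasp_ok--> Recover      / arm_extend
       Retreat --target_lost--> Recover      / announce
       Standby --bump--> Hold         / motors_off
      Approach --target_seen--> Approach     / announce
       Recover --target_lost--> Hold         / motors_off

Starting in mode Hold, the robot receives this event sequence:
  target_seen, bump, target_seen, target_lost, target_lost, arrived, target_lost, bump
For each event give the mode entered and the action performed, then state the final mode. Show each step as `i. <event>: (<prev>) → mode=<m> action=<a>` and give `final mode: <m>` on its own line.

1. target_seen: (Hold) → mode=Standby action=motors_off
2. bump: (Standby) → mode=Hold action=motors_off
3. target_seen: (Hold) → mode=Standby action=motors_off
4. target_lost: (Standby) → mode=Retreat action=arm_extend
5. target_lost: (Retreat) → mode=Recover action=announce
6. arrived: (Recover) → mode=Recover action=motors_off
7. target_lost: (Recover) → mode=Hold action=motors_off
8. bump: (Hold) → mode=Recover action=arm_extend

final mode: Recover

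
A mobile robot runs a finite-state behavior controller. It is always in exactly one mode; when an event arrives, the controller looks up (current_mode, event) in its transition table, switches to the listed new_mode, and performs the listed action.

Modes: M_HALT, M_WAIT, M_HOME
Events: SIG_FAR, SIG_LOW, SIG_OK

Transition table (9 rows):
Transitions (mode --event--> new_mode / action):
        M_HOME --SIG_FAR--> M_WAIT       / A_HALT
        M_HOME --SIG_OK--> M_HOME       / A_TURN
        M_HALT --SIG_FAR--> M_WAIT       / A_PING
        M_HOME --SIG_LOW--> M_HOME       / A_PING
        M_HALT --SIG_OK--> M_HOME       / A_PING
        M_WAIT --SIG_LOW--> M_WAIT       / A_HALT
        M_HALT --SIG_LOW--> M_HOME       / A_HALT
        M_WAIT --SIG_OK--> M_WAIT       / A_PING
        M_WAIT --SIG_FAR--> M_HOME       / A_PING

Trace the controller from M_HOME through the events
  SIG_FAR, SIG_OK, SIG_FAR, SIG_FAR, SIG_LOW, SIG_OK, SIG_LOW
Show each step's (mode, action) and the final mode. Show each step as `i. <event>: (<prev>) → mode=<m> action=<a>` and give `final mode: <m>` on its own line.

1. SIG_FAR: (M_HOME) → mode=M_WAIT action=A_HALT
2. SIG_OK: (M_WAIT) → mode=M_WAIT action=A_PING
3. SIG_FAR: (M_WAIT) → mode=M_HOME action=A_PING
4. SIG_FAR: (M_HOME) → mode=M_WAIT action=A_HALT
5. SIG_LOW: (M_WAIT) → mode=M_WAIT action=A_HALT
6. SIG_OK: (M_WAIT) → mode=M_WAIT action=A_PING
7. SIG_LOW: (M_WAIT) → mode=M_WAIT action=A_HALT

final mode: M_WAIT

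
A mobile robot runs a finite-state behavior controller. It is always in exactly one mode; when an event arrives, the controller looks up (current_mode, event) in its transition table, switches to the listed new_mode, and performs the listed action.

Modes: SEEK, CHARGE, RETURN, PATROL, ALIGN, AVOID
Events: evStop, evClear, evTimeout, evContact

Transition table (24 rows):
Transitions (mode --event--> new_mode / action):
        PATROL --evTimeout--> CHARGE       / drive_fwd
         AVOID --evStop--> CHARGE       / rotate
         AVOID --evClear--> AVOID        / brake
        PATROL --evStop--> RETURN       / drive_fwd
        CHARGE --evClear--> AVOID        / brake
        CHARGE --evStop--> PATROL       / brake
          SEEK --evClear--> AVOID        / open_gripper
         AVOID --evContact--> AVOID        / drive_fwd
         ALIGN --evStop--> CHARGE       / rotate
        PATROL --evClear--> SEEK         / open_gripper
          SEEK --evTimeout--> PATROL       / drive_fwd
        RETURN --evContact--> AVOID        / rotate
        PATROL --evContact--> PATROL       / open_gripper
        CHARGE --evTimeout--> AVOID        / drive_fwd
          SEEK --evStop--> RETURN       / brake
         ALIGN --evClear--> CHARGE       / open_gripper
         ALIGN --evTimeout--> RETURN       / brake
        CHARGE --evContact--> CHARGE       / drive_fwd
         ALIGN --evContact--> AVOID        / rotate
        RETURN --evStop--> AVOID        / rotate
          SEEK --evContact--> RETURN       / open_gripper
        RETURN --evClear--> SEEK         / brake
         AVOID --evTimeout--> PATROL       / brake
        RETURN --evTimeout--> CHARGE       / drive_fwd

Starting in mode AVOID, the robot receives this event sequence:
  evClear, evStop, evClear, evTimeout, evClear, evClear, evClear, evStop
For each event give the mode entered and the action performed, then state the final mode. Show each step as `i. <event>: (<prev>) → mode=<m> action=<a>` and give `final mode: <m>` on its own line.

1. evClear: (AVOID) → mode=AVOID action=brake
2. evStop: (AVOID) → mode=CHARGE action=rotate
3. evClear: (CHARGE) → mode=AVOID action=brake
4. evTimeout: (AVOID) → mode=PATROL action=brake
5. evClear: (PATROL) → mode=SEEK action=open_gripper
6. evClear: (SEEK) → mode=AVOID action=open_gripper
7. evClear: (AVOID) → mode=AVOID action=brake
8. evStop: (AVOID) → mode=CHARGE action=rotate

final mode: CHARGE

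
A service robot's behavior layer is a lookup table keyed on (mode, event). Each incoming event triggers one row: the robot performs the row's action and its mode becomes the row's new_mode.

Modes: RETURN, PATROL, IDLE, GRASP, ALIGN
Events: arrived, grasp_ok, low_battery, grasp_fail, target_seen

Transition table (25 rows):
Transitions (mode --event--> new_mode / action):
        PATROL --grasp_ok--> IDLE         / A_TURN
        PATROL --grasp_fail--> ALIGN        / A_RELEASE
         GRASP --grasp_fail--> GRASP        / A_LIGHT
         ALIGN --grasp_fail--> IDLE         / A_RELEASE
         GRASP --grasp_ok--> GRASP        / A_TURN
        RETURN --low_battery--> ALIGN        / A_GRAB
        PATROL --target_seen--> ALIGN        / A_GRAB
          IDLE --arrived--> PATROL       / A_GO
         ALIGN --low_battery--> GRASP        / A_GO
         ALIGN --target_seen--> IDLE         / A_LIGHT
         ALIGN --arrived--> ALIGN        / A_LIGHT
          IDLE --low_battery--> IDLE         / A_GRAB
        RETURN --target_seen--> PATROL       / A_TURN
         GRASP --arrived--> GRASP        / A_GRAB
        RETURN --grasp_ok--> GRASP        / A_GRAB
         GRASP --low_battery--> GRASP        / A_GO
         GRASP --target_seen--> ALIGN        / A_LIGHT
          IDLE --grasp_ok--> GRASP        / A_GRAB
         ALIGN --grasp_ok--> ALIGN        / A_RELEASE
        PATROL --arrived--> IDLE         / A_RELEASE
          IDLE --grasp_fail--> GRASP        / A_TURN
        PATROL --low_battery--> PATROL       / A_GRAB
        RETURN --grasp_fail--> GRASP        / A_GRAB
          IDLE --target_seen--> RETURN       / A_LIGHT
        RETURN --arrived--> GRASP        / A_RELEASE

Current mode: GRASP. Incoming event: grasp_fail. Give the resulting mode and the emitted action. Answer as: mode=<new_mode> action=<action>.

mode=GRASP action=A_LIGHT

current mode = GRASP; filter table to that mode:
  (GRASP, grasp_fail) → (GRASP, A_LIGHT)  ← event matches
  (GRASP, grasp_ok) → (GRASP, A_TURN)
  (GRASP, arrived) → (GRASP, A_GRAB)
  (GRASP, low_battery) → (GRASP, A_GO)
  (GRASP, target_seen) → (ALIGN, A_LIGHT)
event = grasp_fail selects (GRASP, A_LIGHT)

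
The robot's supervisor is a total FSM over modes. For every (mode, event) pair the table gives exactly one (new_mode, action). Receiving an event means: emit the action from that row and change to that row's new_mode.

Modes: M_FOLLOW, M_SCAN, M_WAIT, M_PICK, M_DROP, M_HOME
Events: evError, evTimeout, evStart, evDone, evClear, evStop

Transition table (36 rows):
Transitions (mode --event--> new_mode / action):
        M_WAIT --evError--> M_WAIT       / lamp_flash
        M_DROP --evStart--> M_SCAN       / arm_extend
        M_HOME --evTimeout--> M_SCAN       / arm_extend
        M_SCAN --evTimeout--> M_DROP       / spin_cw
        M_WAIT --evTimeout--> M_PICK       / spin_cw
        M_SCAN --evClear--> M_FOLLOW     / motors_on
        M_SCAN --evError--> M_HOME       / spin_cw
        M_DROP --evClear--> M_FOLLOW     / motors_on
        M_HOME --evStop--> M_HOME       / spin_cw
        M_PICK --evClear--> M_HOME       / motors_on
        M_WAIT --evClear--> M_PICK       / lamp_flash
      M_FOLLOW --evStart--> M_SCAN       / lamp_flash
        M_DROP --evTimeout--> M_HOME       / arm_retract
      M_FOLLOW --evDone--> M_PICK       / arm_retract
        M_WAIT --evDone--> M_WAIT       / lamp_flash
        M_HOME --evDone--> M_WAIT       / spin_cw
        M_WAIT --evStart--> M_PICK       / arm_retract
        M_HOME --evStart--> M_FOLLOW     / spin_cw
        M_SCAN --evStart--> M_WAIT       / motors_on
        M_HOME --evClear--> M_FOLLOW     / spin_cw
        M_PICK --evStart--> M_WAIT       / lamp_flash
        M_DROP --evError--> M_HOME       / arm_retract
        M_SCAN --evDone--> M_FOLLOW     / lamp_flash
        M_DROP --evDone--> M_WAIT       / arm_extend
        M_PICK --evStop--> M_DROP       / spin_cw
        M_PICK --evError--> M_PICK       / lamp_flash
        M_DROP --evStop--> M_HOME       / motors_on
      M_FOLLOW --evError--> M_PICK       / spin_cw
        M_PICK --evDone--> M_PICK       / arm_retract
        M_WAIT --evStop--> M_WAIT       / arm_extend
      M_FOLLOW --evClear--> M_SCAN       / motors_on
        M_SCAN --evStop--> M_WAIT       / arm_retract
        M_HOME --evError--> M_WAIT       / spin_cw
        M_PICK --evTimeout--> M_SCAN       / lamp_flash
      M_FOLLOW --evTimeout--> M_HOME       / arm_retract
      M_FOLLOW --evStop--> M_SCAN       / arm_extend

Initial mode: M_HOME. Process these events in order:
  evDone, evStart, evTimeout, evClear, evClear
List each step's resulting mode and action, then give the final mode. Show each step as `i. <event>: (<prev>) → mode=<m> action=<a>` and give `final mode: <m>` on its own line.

1. evDone: (M_HOME) → mode=M_WAIT action=spin_cw
2. evStart: (M_WAIT) → mode=M_PICK action=arm_retract
3. evTimeout: (M_PICK) → mode=M_SCAN action=lamp_flash
4. evClear: (M_SCAN) → mode=M_FOLLOW action=motors_on
5. evClear: (M_FOLLOW) → mode=M_SCAN action=motors_on

final mode: M_SCAN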